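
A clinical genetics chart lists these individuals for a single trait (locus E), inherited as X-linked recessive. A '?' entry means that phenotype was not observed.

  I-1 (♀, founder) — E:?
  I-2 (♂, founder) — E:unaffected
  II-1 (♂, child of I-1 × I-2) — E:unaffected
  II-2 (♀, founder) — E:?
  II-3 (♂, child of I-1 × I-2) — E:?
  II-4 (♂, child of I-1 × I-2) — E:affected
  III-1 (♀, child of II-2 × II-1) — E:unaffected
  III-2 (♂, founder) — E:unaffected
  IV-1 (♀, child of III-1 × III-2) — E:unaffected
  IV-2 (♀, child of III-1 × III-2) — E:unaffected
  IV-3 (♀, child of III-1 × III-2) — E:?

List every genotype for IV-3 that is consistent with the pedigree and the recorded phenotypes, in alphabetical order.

IV-3 ∈ {X^EX^E, X^EX^e}

E/I-1 ? ·: X^EX^e
E/I-2 un ·: X^EY
E/II-1 un I-1×I-2: X^EY
E/II-2 ? ·: X^EX^E|X^EX^e|X^eX^e
E/II-3 ? I-1×I-2: X^EY|X^eY
E/II-4 aff I-1×I-2: X^eY
E/III-1 un II-2×II-1: X^EX^E|X^EX^e
E/III-2 un ·: X^EY
E/IV-1 un III-1×III-2: X^EX^E|X^EX^e
E/IV-2 un III-1×III-2: X^EX^E|X^EX^e
E/IV-3 ? III-1×III-2: X^EX^E|X^EX^e
⇒ E over [I-1,I-2,II-1,II-2,II-3,II-4,III-1,III-2,IV-1,IV-2,IV-3]: 36 consistent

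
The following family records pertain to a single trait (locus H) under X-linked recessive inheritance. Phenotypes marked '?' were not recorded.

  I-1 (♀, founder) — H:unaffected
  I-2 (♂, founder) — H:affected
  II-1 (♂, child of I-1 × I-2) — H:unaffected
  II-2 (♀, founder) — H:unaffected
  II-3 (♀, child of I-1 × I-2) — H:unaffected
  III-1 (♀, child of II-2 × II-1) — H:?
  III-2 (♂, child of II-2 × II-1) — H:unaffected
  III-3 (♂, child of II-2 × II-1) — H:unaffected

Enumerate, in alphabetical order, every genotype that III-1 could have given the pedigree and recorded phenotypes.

H/I-1 un ·: X^HX^H|X^HX^h
H/I-2 aff ·: X^hY
H/II-1 un I-1×I-2: X^HY
H/II-2 un ·: X^HX^H|X^HX^h
H/II-3 un I-1×I-2: X^HX^h
H/III-1 ? II-2×II-1: X^HX^H|X^HX^h
H/III-2 un II-2×II-1: X^HY
H/III-3 un II-2×II-1: X^HY
⇒ H over [I-1,I-2,II-1,II-2,II-3,III-1,III-2,III-3]: 6 consistent

III-1 ∈ {X^HX^H, X^HX^h}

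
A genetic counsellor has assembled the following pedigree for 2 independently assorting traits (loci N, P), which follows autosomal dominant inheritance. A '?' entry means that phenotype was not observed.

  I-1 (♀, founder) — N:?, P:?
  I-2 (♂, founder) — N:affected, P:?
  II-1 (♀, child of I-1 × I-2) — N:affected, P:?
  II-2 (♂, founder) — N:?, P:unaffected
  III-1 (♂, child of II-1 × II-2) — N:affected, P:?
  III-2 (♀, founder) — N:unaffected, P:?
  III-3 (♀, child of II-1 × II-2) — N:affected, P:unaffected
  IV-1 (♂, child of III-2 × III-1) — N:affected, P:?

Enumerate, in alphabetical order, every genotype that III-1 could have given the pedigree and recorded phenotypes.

III-1 ∈ {NN Pp, NN pp, Nn Pp, Nn pp}

N/I-1 ? ·: nn|Nn|NN
N/I-2 aff ·: Nn|NN
N/II-1 aff I-1×I-2: Nn|NN
N/II-2 ? ·: nn|Nn|NN
N/III-1 aff II-1×II-2: Nn|NN
N/III-2 un ·: nn
N/III-3 aff II-1×II-2: Nn|NN
N/IV-1 aff III-2×III-1: Nn
⇒ N over [I-1,I-2,II-1,II-2,III-1,III-2,III-3,IV-1]: 69 consistent
P/I-1 ? ·: pp|Pp|PP
P/I-2 ? ·: pp|Pp|PP
P/II-1 ? I-1×I-2: pp|Pp
P/II-2 un ·: pp
P/III-1 ? II-1×II-2: pp|Pp
P/III-2 ? ·: pp|Pp|PP
P/III-3 un II-1×II-2: pp
P/IV-1 ? III-2×III-1: pp|Pp|PP
⇒ P over [I-1,I-2,II-1,II-2,III-1,III-2,III-3,IV-1]: 93 consistent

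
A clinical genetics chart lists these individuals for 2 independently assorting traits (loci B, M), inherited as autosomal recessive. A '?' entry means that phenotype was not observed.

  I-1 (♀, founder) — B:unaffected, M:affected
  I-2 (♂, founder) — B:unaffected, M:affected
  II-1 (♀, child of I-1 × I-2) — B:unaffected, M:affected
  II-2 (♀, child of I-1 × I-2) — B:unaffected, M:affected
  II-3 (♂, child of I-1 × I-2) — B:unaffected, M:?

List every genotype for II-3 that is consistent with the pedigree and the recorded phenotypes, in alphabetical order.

B/I-1 un ·: BB|Bb
B/I-2 un ·: BB|Bb
B/II-1 un I-1×I-2: BB|Bb
B/II-2 un I-1×I-2: BB|Bb
B/II-3 un I-1×I-2: BB|Bb
⇒ B over [I-1,I-2,II-1,II-2,II-3]: 25 consistent
M/I-1 aff ·: mm
M/I-2 aff ·: mm
M/II-1 aff I-1×I-2: mm
M/II-2 aff I-1×I-2: mm
M/II-3 ? I-1×I-2: mm
⇒ M over [I-1,I-2,II-1,II-2,II-3]: 1 consistent

II-3 ∈ {BB mm, Bb mm}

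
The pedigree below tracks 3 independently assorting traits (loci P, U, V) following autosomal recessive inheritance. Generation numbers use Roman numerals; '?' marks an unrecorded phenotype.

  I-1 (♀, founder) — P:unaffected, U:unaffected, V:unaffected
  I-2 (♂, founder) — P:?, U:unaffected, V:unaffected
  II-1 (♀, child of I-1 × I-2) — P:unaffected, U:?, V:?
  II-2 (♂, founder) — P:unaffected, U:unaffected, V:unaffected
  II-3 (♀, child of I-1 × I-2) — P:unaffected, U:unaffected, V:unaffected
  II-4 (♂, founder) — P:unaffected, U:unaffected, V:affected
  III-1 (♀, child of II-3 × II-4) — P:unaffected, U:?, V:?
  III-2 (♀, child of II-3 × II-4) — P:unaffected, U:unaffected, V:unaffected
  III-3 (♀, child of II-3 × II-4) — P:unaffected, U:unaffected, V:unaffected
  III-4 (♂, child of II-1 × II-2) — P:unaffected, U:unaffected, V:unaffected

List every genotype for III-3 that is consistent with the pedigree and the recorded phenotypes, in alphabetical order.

III-3 ∈ {PP UU Vv, PP Uu Vv, Pp UU Vv, Pp Uu Vv}

P/I-1 un ·: PP|Pp
P/I-2 ? ·: PP|Pp|pp
P/II-1 un I-1×I-2: PP|Pp
P/II-2 un ·: PP|Pp
P/II-3 un I-1×I-2: PP|Pp
P/II-4 un ·: PP|Pp
P/III-1 un II-3×II-4: PP|Pp
P/III-2 un II-3×II-4: PP|Pp
P/III-3 un II-3×II-4: PP|Pp
P/III-4 un II-1×II-2: PP|Pp
⇒ P over [I-1,I-2,II-1,II-2,II-3,II-4,III-1,III-2,III-3,III-4]: 680 consistent
U/I-1 un ·: UU|Uu
U/I-2 un ·: UU|Uu
U/II-1 ? I-1×I-2: UU|Uu|uu
U/II-2 un ·: UU|Uu
U/II-3 un I-1×I-2: UU|Uu
U/II-4 un ·: UU|Uu
U/III-1 ? II-3×II-4: UU|Uu|uu
U/III-2 un II-3×II-4: UU|Uu
U/III-3 un II-3×II-4: UU|Uu
U/III-4 un II-1×II-2: UU|Uu
⇒ U over [I-1,I-2,II-1,II-2,II-3,II-4,III-1,III-2,III-3,III-4]: 694 consistent
V/I-1 un ·: VV|Vv
V/I-2 un ·: VV|Vv
V/II-1 ? I-1×I-2: VV|Vv|vv
V/II-2 un ·: VV|Vv
V/II-3 un I-1×I-2: VV|Vv
V/II-4 aff ·: vv
V/III-1 ? II-3×II-4: Vv|vv
V/III-2 un II-3×II-4: Vv
V/III-3 un II-3×II-4: Vv
V/III-4 un II-1×II-2: VV|Vv
⇒ V over [I-1,I-2,II-1,II-2,II-3,II-4,III-1,III-2,III-3,III-4]: 72 consistent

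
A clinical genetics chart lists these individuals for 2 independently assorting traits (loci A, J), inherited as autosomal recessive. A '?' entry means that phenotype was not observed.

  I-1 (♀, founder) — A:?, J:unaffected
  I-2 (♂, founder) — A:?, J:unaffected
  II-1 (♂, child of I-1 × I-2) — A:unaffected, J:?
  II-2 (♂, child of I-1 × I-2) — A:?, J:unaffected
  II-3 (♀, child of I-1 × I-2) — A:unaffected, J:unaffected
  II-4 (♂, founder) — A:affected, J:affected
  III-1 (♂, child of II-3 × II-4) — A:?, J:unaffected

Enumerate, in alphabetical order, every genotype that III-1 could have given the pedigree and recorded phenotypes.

A/I-1 ? ·: AA|Aa|aa
A/I-2 ? ·: AA|Aa|aa
A/II-1 un I-1×I-2: AA|Aa
A/II-2 ? I-1×I-2: AA|Aa|aa
A/II-3 un I-1×I-2: AA|Aa
A/II-4 aff ·: aa
A/III-1 ? II-3×II-4: Aa|aa
⇒ A over [I-1,I-2,II-1,II-2,II-3,II-4,III-1]: 55 consistent
J/I-1 un ·: JJ|Jj
J/I-2 un ·: JJ|Jj
J/II-1 ? I-1×I-2: JJ|Jj|jj
J/II-2 un I-1×I-2: JJ|Jj
J/II-3 un I-1×I-2: JJ|Jj
J/II-4 aff ·: jj
J/III-1 un II-3×II-4: Jj
⇒ J over [I-1,I-2,II-1,II-2,II-3,II-4,III-1]: 29 consistent

III-1 ∈ {Aa Jj, aa Jj}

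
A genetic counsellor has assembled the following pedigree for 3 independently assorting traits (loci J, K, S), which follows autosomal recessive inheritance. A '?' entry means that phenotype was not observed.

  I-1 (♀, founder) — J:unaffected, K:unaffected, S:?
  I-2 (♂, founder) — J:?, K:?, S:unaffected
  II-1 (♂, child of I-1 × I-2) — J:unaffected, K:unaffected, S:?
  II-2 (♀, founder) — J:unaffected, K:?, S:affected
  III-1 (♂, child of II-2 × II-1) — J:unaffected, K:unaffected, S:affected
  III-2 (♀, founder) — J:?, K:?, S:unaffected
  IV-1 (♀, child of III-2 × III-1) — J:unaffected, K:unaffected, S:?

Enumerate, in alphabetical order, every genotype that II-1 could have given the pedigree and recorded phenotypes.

II-1 ∈ {JJ KK Ss, JJ KK ss, JJ Kk Ss, JJ Kk ss, Jj KK Ss, Jj KK ss, Jj Kk Ss, Jj Kk ss}

J/I-1 un ·: JJ|Jj
J/I-2 ? ·: JJ|Jj|jj
J/II-1 un I-1×I-2: JJ|Jj
J/II-2 un ·: JJ|Jj
J/III-1 un II-2×II-1: JJ|Jj
J/III-2 ? ·: JJ|Jj|jj
J/IV-1 un III-2×III-1: JJ|Jj
⇒ J over [I-1,I-2,II-1,II-2,III-1,III-2,IV-1]: 142 consistent
K/I-1 un ·: KK|Kk
K/I-2 ? ·: KK|Kk|kk
K/II-1 un I-1×I-2: KK|Kk
K/II-2 ? ·: KK|Kk|kk
K/III-1 un II-2×II-1: KK|Kk
K/III-2 ? ·: KK|Kk|kk
K/IV-1 un III-2×III-1: KK|Kk
⇒ K over [I-1,I-2,II-1,II-2,III-1,III-2,IV-1]: 187 consistent
S/I-1 ? ·: SS|Ss|ss
S/I-2 un ·: SS|Ss
S/II-1 ? I-1×I-2: Ss|ss
S/II-2 aff ·: ss
S/III-1 aff II-2×II-1: ss
S/III-2 un ·: SS|Ss
S/IV-1 ? III-2×III-1: Ss|ss
⇒ S over [I-1,I-2,II-1,II-2,III-1,III-2,IV-1]: 21 consistent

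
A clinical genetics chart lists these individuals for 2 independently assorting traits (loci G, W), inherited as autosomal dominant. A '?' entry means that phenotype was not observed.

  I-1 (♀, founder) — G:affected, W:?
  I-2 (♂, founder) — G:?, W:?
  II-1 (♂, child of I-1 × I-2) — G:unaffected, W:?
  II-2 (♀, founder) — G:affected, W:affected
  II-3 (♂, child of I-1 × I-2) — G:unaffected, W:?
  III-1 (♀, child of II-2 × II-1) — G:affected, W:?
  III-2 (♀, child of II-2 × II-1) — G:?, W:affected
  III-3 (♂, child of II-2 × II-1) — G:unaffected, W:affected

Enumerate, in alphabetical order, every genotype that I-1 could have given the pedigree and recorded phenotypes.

G/I-1 aff ·: Gg
G/I-2 ? ·: gg|Gg
G/II-1 un I-1×I-2: gg
G/II-2 aff ·: Gg
G/II-3 un I-1×I-2: gg
G/III-1 aff II-2×II-1: Gg
G/III-2 ? II-2×II-1: gg|Gg
G/III-3 un II-2×II-1: gg
⇒ G over [I-1,I-2,II-1,II-2,II-3,III-1,III-2,III-3]: 4 consistent
W/I-1 ? ·: ww|Ww|WW
W/I-2 ? ·: ww|Ww|WW
W/II-1 ? I-1×I-2: ww|Ww|WW
W/II-2 aff ·: Ww|WW
W/II-3 ? I-1×I-2: ww|Ww|WW
W/III-1 ? II-2×II-1: ww|Ww|WW
W/III-2 aff II-2×II-1: Ww|WW
W/III-3 aff II-2×II-1: Ww|WW
⇒ W over [I-1,I-2,II-1,II-2,II-3,III-1,III-2,III-3]: 356 consistent

I-1 ∈ {Gg WW, Gg Ww, Gg ww}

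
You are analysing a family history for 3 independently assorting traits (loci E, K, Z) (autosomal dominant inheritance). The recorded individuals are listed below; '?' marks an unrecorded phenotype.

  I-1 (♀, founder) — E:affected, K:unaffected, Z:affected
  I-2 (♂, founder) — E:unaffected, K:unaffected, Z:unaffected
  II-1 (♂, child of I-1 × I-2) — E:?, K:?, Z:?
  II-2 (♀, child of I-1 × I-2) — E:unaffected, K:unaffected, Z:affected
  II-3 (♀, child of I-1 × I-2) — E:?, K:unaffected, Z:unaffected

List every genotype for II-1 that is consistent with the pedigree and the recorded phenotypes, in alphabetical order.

E/I-1 aff ·: Ee
E/I-2 un ·: ee
E/II-1 ? I-1×I-2: ee|Ee
E/II-2 un I-1×I-2: ee
E/II-3 ? I-1×I-2: ee|Ee
⇒ E over [I-1,I-2,II-1,II-2,II-3]: 4 consistent
K/I-1 un ·: kk
K/I-2 un ·: kk
K/II-1 ? I-1×I-2: kk
K/II-2 un I-1×I-2: kk
K/II-3 un I-1×I-2: kk
⇒ K over [I-1,I-2,II-1,II-2,II-3]: 1 consistent
Z/I-1 aff ·: Zz
Z/I-2 un ·: zz
Z/II-1 ? I-1×I-2: zz|Zz
Z/II-2 aff I-1×I-2: Zz
Z/II-3 un I-1×I-2: zz
⇒ Z over [I-1,I-2,II-1,II-2,II-3]: 2 consistent

II-1 ∈ {Ee kk Zz, Ee kk zz, ee kk Zz, ee kk zz}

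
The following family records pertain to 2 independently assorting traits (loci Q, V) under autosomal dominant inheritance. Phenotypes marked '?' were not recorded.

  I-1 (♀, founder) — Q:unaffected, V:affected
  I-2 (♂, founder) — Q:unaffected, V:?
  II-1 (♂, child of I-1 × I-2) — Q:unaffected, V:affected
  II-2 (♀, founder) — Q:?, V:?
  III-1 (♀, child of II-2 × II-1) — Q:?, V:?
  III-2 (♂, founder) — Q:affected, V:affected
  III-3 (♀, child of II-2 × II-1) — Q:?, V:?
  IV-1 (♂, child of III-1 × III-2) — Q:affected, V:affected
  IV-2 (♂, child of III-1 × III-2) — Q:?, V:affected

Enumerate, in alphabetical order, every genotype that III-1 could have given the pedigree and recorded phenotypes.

III-1 ∈ {Qq VV, Qq Vv, Qq vv, qq VV, qq Vv, qq vv}

Q/I-1 un ·: qq
Q/I-2 un ·: qq
Q/II-1 un I-1×I-2: qq
Q/II-2 ? ·: qq|Qq|QQ
Q/III-1 ? II-2×II-1: qq|Qq
Q/III-2 aff ·: Qq|QQ
Q/III-3 ? II-2×II-1: qq|Qq
Q/IV-1 aff III-1×III-2: Qq|QQ
Q/IV-2 ? III-1×III-2: qq|Qq|QQ
⇒ Q over [I-1,I-2,II-1,II-2,III-1,III-2,III-3,IV-1,IV-2]: 39 consistent
V/I-1 aff ·: Vv|VV
V/I-2 ? ·: vv|Vv|VV
V/II-1 aff I-1×I-2: Vv|VV
V/II-2 ? ·: vv|Vv|VV
V/III-1 ? II-2×II-1: vv|Vv|VV
V/III-2 aff ·: Vv|VV
V/III-3 ? II-2×II-1: vv|Vv|VV
V/IV-1 aff III-1×III-2: Vv|VV
V/IV-2 aff III-1×III-2: Vv|VV
⇒ V over [I-1,I-2,II-1,II-2,III-1,III-2,III-3,IV-1,IV-2]: 611 consistent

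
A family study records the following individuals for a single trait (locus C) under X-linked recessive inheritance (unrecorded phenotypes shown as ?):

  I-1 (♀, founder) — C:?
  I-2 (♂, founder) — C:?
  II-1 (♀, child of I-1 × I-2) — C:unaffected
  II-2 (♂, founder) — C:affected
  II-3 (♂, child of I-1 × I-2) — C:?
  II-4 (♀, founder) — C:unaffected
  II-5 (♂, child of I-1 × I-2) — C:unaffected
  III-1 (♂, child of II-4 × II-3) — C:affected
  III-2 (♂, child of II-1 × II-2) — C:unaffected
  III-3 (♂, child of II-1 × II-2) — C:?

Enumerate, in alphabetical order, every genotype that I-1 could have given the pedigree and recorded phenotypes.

C/I-1 ? ·: X^CX^C|X^CX^c
C/I-2 ? ·: X^CY|X^cY
C/II-1 un I-1×I-2: X^CX^C|X^CX^c
C/II-2 aff ·: X^cY
C/II-3 ? I-1×I-2: X^CY|X^cY
C/II-4 un ·: X^CX^c
C/II-5 un I-1×I-2: X^CY
C/III-1 aff II-4×II-3: X^cY
C/III-2 un II-1×II-2: X^CY
C/III-3 ? II-1×II-2: X^CY|X^cY
⇒ C over [I-1,I-2,II-1,II-2,II-3,II-4,II-5,III-1,III-2,III-3]: 13 consistent

I-1 ∈ {X^CX^C, X^CX^c}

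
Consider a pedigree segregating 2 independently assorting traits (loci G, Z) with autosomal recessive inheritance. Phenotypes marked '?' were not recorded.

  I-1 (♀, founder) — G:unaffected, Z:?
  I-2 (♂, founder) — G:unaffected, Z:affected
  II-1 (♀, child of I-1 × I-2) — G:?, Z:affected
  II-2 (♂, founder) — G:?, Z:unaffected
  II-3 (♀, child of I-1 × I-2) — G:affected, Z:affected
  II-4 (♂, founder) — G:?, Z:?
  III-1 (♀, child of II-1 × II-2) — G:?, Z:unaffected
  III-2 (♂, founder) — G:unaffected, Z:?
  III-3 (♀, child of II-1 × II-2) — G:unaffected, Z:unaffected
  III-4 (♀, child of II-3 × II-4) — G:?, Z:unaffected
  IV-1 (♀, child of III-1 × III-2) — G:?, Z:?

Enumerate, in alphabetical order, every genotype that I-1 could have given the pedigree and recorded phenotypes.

G/I-1 un ·: Gg
G/I-2 un ·: Gg
G/II-1 ? I-1×I-2: GG|Gg|gg
G/II-2 ? ·: GG|Gg|gg
G/II-3 aff I-1×I-2: gg
G/II-4 ? ·: GG|Gg|gg
G/III-1 ? II-1×II-2: GG|Gg|gg
G/III-2 un ·: GG|Gg
G/III-3 un II-1×II-2: GG|Gg
G/III-4 ? II-3×II-4: Gg|gg
G/IV-1 ? III-1×III-2: GG|Gg|gg
⇒ G over [I-1,I-2,II-1,II-2,II-3,II-4,III-1,III-2,III-3,III-4,IV-1]: 332 consistent
Z/I-1 ? ·: Zz|zz
Z/I-2 aff ·: zz
Z/II-1 aff I-1×I-2: zz
Z/II-2 un ·: ZZ|Zz
Z/II-3 aff I-1×I-2: zz
Z/II-4 ? ·: ZZ|Zz
Z/III-1 un II-1×II-2: Zz
Z/III-2 ? ·: ZZ|Zz|zz
Z/III-3 un II-1×II-2: Zz
Z/III-4 un II-3×II-4: Zz
Z/IV-1 ? III-1×III-2: ZZ|Zz|zz
⇒ Z over [I-1,I-2,II-1,II-2,II-3,II-4,III-1,III-2,III-3,III-4,IV-1]: 56 consistent

I-1 ∈ {Gg Zz, Gg zz}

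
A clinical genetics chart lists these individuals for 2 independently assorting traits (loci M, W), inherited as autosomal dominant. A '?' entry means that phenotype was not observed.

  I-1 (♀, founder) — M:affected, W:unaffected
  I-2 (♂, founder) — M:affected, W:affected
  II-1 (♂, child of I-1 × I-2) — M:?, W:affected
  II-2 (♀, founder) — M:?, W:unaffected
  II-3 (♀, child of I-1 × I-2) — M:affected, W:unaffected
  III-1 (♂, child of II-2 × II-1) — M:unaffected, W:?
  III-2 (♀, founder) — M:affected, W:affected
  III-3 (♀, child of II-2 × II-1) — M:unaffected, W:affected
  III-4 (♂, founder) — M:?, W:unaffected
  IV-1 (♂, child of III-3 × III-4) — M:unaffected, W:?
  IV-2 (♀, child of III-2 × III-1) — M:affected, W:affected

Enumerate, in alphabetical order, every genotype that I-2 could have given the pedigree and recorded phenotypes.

I-2 ∈ {MM Ww, Mm Ww}

M/I-1 aff ·: Mm|MM
M/I-2 aff ·: Mm|MM
M/II-1 ? I-1×I-2: mm|Mm
M/II-2 ? ·: mm|Mm
M/II-3 aff I-1×I-2: Mm|MM
M/III-1 un II-2×II-1: mm
M/III-2 aff ·: Mm|MM
M/III-3 un II-2×II-1: mm
M/III-4 ? ·: mm|Mm
M/IV-1 un III-3×III-4: mm
M/IV-2 aff III-2×III-1: Mm
⇒ M over [I-1,I-2,II-1,II-2,II-3,III-1,III-2,III-3,III-4,IV-1,IV-2]: 64 consistent
W/I-1 un ·: ww
W/I-2 aff ·: Ww
W/II-1 aff I-1×I-2: Ww
W/II-2 un ·: ww
W/II-3 un I-1×I-2: ww
W/III-1 ? II-2×II-1: ww|Ww
W/III-2 aff ·: Ww|WW
W/III-3 aff II-2×II-1: Ww
W/III-4 un ·: ww
W/IV-1 ? III-3×III-4: ww|Ww
W/IV-2 aff III-2×III-1: Ww|WW
⇒ W over [I-1,I-2,II-1,II-2,II-3,III-1,III-2,III-3,III-4,IV-1,IV-2]: 12 consistent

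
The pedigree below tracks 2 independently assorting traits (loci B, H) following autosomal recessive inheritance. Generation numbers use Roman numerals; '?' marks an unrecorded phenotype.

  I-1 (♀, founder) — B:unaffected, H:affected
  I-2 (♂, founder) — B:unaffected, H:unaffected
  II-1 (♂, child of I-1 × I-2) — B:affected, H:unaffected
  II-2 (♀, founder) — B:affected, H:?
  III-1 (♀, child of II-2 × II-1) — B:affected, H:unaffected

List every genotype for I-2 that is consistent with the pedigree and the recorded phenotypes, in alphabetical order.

B/I-1 un ·: Bb
B/I-2 un ·: Bb
B/II-1 aff I-1×I-2: bb
B/II-2 aff ·: bb
B/III-1 aff II-2×II-1: bb
⇒ B over [I-1,I-2,II-1,II-2,III-1]: 1 consistent
H/I-1 aff ·: hh
H/I-2 un ·: HH|Hh
H/II-1 un I-1×I-2: Hh
H/II-2 ? ·: HH|Hh|hh
H/III-1 un II-2×II-1: HH|Hh
⇒ H over [I-1,I-2,II-1,II-2,III-1]: 10 consistent

I-2 ∈ {Bb HH, Bb Hh}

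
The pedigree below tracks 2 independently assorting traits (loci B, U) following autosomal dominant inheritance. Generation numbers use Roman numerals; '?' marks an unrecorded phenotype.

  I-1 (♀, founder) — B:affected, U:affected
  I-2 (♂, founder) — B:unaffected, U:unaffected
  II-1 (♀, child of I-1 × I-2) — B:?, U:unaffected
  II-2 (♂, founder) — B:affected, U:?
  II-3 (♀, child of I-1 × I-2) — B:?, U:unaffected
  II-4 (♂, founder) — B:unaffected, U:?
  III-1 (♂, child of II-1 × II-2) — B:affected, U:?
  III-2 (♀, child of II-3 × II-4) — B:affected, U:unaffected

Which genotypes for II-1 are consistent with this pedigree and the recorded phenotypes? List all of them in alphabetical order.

II-1 ∈ {Bb uu, bb uu}

B/I-1 aff ·: Bb|BB
B/I-2 un ·: bb
B/II-1 ? I-1×I-2: bb|Bb
B/II-2 aff ·: Bb|BB
B/II-3 ? I-1×I-2: Bb
B/II-4 un ·: bb
B/III-1 aff II-1×II-2: Bb|BB
B/III-2 aff II-3×II-4: Bb
⇒ B over [I-1,I-2,II-1,II-2,II-3,II-4,III-1,III-2]: 10 consistent
U/I-1 aff ·: Uu
U/I-2 un ·: uu
U/II-1 un I-1×I-2: uu
U/II-2 ? ·: uu|Uu|UU
U/II-3 un I-1×I-2: uu
U/II-4 ? ·: uu|Uu
U/III-1 ? II-1×II-2: uu|Uu
U/III-2 un II-3×II-4: uu
⇒ U over [I-1,I-2,II-1,II-2,II-3,II-4,III-1,III-2]: 8 consistent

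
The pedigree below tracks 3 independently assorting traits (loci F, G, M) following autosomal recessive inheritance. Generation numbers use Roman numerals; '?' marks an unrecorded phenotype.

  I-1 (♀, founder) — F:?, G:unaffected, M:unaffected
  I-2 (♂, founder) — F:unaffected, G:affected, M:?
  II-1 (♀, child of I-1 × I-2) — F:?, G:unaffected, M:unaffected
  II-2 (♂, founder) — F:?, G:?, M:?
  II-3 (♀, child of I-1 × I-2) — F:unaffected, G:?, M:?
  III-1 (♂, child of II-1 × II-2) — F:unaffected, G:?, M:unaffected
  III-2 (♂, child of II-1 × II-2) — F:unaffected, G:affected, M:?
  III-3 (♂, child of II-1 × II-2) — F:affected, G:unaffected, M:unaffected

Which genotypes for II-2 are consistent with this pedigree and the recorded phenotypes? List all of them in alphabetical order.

F/I-1 ? ·: FF|Ff|ff
F/I-2 un ·: FF|Ff
F/II-1 ? I-1×I-2: Ff|ff
F/II-2 ? ·: Ff|ff
F/II-3 un I-1×I-2: FF|Ff
F/III-1 un II-1×II-2: FF|Ff
F/III-2 un II-1×II-2: FF|Ff
F/III-3 aff II-1×II-2: ff
⇒ F over [I-1,I-2,II-1,II-2,II-3,III-1,III-2,III-3]: 43 consistent
G/I-1 un ·: GG|Gg
G/I-2 aff ·: gg
G/II-1 un I-1×I-2: Gg
G/II-2 ? ·: Gg|gg
G/II-3 ? I-1×I-2: Gg|gg
G/III-1 ? II-1×II-2: GG|Gg|gg
G/III-2 aff II-1×II-2: gg
G/III-3 un II-1×II-2: GG|Gg
⇒ G over [I-1,I-2,II-1,II-2,II-3,III-1,III-2,III-3]: 24 consistent
M/I-1 un ·: MM|Mm
M/I-2 ? ·: MM|Mm|mm
M/II-1 un I-1×I-2: MM|Mm
M/II-2 ? ·: MM|Mm|mm
M/II-3 ? I-1×I-2: MM|Mm|mm
M/III-1 un II-1×II-2: MM|Mm
M/III-2 ? II-1×II-2: MM|Mm|mm
M/III-3 un II-1×II-2: MM|Mm
⇒ M over [I-1,I-2,II-1,II-2,II-3,III-1,III-2,III-3]: 300 consistent

II-2 ∈ {Ff Gg MM, Ff Gg Mm, Ff Gg mm, Ff gg MM, Ff gg Mm, Ff gg mm, ff Gg MM, ff Gg Mm, ff Gg mm, ff gg MM, ff gg Mm, ff gg mm}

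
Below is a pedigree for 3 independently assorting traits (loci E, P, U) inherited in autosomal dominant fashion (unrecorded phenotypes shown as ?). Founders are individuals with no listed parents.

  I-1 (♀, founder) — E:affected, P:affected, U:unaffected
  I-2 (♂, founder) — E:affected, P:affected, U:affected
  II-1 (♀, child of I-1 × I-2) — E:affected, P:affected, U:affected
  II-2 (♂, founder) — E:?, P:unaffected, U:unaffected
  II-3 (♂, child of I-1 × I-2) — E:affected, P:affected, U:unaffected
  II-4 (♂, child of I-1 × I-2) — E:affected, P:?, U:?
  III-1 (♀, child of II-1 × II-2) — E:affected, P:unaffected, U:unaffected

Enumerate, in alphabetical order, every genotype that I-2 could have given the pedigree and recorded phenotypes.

E/I-1 aff ·: Ee|EE
E/I-2 aff ·: Ee|EE
E/II-1 aff I-1×I-2: Ee|EE
E/II-2 ? ·: ee|Ee|EE
E/II-3 aff I-1×I-2: Ee|EE
E/II-4 aff I-1×I-2: Ee|EE
E/III-1 aff II-1×II-2: Ee|EE
⇒ E over [I-1,I-2,II-1,II-2,II-3,II-4,III-1]: 112 consistent
P/I-1 aff ·: Pp|PP
P/I-2 aff ·: Pp|PP
P/II-1 aff I-1×I-2: Pp
P/II-2 un ·: pp
P/II-3 aff I-1×I-2: Pp|PP
P/II-4 ? I-1×I-2: pp|Pp|PP
P/III-1 un II-1×II-2: pp
⇒ P over [I-1,I-2,II-1,II-2,II-3,II-4,III-1]: 14 consistent
U/I-1 un ·: uu
U/I-2 aff ·: Uu
U/II-1 aff I-1×I-2: Uu
U/II-2 un ·: uu
U/II-3 un I-1×I-2: uu
U/II-4 ? I-1×I-2: uu|Uu
U/III-1 un II-1×II-2: uu
⇒ U over [I-1,I-2,II-1,II-2,II-3,II-4,III-1]: 2 consistent

I-2 ∈ {EE PP Uu, EE Pp Uu, Ee PP Uu, Ee Pp Uu}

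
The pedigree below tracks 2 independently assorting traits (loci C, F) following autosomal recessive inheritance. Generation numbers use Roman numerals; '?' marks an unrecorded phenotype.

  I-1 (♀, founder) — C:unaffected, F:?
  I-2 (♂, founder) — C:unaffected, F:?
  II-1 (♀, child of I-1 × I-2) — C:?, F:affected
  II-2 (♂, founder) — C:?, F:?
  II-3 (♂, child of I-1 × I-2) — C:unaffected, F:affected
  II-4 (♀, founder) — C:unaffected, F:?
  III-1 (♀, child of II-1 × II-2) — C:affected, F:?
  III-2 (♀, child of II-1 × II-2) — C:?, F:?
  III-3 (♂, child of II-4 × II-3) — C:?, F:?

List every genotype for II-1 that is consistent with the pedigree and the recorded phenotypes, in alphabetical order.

II-1 ∈ {Cc ff, cc ff}

C/I-1 un ·: CC|Cc
C/I-2 un ·: CC|Cc
C/II-1 ? I-1×I-2: Cc|cc
C/II-2 ? ·: Cc|cc
C/II-3 un I-1×I-2: CC|Cc
C/II-4 un ·: CC|Cc
C/III-1 aff II-1×II-2: cc
C/III-2 ? II-1×II-2: CC|Cc|cc
C/III-3 ? II-4×II-3: CC|Cc|cc
⇒ C over [I-1,I-2,II-1,II-2,II-3,II-4,III-1,III-2,III-3]: 144 consistent
F/I-1 ? ·: Ff|ff
F/I-2 ? ·: Ff|ff
F/II-1 aff I-1×I-2: ff
F/II-2 ? ·: FF|Ff|ff
F/II-3 aff I-1×I-2: ff
F/II-4 ? ·: FF|Ff|ff
F/III-1 ? II-1×II-2: Ff|ff
F/III-2 ? II-1×II-2: Ff|ff
F/III-3 ? II-4×II-3: Ff|ff
⇒ F over [I-1,I-2,II-1,II-2,II-3,II-4,III-1,III-2,III-3]: 96 consistent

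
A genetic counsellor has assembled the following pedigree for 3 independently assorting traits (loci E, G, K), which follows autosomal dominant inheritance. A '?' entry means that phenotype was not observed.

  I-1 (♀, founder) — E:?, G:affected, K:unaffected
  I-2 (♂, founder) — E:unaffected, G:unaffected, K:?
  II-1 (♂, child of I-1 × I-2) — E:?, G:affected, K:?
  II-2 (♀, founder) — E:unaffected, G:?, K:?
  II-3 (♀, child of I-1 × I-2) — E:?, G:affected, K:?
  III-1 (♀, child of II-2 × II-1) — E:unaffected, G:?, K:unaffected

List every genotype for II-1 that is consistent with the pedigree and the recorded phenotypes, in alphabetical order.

II-1 ∈ {Ee Gg Kk, Ee Gg kk, ee Gg Kk, ee Gg kk}

E/I-1 ? ·: ee|Ee|EE
E/I-2 un ·: ee
E/II-1 ? I-1×I-2: ee|Ee
E/II-2 un ·: ee
E/II-3 ? I-1×I-2: ee|Ee
E/III-1 un II-2×II-1: ee
⇒ E over [I-1,I-2,II-1,II-2,II-3,III-1]: 6 consistent
G/I-1 aff ·: Gg|GG
G/I-2 un ·: gg
G/II-1 aff I-1×I-2: Gg
G/II-2 ? ·: gg|Gg|GG
G/II-3 aff I-1×I-2: Gg
G/III-1 ? II-2×II-1: gg|Gg|GG
⇒ G over [I-1,I-2,II-1,II-2,II-3,III-1]: 14 consistent
K/I-1 un ·: kk
K/I-2 ? ·: kk|Kk|KK
K/II-1 ? I-1×I-2: kk|Kk
K/II-2 ? ·: kk|Kk
K/II-3 ? I-1×I-2: kk|Kk
K/III-1 un II-2×II-1: kk
⇒ K over [I-1,I-2,II-1,II-2,II-3,III-1]: 12 consistent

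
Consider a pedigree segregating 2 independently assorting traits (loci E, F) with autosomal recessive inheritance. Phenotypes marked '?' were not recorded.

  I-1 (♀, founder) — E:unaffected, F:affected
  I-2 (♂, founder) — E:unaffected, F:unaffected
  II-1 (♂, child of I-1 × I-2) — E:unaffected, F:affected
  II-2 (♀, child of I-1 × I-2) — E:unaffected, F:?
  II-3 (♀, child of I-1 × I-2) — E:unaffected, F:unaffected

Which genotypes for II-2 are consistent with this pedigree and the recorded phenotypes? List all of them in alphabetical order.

II-2 ∈ {EE Ff, EE ff, Ee Ff, Ee ff}

E/I-1 un ·: EE|Ee
E/I-2 un ·: EE|Ee
E/II-1 un I-1×I-2: EE|Ee
E/II-2 un I-1×I-2: EE|Ee
E/II-3 un I-1×I-2: EE|Ee
⇒ E over [I-1,I-2,II-1,II-2,II-3]: 25 consistent
F/I-1 aff ·: ff
F/I-2 un ·: Ff
F/II-1 aff I-1×I-2: ff
F/II-2 ? I-1×I-2: Ff|ff
F/II-3 un I-1×I-2: Ff
⇒ F over [I-1,I-2,II-1,II-2,II-3]: 2 consistent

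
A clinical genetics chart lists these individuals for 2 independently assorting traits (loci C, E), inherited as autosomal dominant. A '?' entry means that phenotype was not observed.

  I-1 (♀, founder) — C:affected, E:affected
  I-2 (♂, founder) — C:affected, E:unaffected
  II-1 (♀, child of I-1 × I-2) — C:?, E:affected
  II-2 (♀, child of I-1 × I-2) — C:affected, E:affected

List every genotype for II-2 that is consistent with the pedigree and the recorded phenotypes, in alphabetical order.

II-2 ∈ {CC Ee, Cc Ee}

C/I-1 aff ·: Cc|CC
C/I-2 aff ·: Cc|CC
C/II-1 ? I-1×I-2: cc|Cc|CC
C/II-2 aff I-1×I-2: Cc|CC
⇒ C over [I-1,I-2,II-1,II-2]: 15 consistent
E/I-1 aff ·: Ee|EE
E/I-2 un ·: ee
E/II-1 aff I-1×I-2: Ee
E/II-2 aff I-1×I-2: Ee
⇒ E over [I-1,I-2,II-1,II-2]: 2 consistent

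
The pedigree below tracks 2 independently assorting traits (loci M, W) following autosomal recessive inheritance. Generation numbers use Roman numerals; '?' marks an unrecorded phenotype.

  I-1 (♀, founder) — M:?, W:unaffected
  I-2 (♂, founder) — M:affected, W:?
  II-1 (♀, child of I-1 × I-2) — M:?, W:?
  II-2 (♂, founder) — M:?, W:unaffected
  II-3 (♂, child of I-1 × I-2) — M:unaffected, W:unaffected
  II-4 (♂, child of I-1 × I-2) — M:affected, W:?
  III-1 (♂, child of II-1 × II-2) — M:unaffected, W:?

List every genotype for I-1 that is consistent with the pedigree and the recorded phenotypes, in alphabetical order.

I-1 ∈ {Mm WW, Mm Ww}

M/I-1 ? ·: Mm
M/I-2 aff ·: mm
M/II-1 ? I-1×I-2: Mm|mm
M/II-2 ? ·: MM|Mm|mm
M/II-3 un I-1×I-2: Mm
M/II-4 aff I-1×I-2: mm
M/III-1 un II-1×II-2: MM|Mm
⇒ M over [I-1,I-2,II-1,II-2,II-3,II-4,III-1]: 7 consistent
W/I-1 un ·: WW|Ww
W/I-2 ? ·: WW|Ww|ww
W/II-1 ? I-1×I-2: WW|Ww|ww
W/II-2 un ·: WW|Ww
W/II-3 un I-1×I-2: WW|Ww
W/II-4 ? I-1×I-2: WW|Ww|ww
W/III-1 ? II-1×II-2: WW|Ww|ww
⇒ W over [I-1,I-2,II-1,II-2,II-3,II-4,III-1]: 154 consistent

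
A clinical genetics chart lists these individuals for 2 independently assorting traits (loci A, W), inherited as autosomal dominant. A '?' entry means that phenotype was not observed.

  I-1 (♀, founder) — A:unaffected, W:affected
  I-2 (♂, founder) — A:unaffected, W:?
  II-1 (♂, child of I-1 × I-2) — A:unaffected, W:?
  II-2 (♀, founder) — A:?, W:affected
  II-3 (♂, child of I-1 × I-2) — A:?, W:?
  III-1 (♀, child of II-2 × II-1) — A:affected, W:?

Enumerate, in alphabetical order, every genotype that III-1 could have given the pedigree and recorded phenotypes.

A/I-1 un ·: aa
A/I-2 un ·: aa
A/II-1 un I-1×I-2: aa
A/II-2 ? ·: Aa|AA
A/II-3 ? I-1×I-2: aa
A/III-1 aff II-2×II-1: Aa
⇒ A over [I-1,I-2,II-1,II-2,II-3,III-1]: 2 consistent
W/I-1 aff ·: Ww|WW
W/I-2 ? ·: ww|Ww|WW
W/II-1 ? I-1×I-2: ww|Ww|WW
W/II-2 aff ·: Ww|WW
W/II-3 ? I-1×I-2: ww|Ww|WW
W/III-1 ? II-2×II-1: ww|Ww|WW
⇒ W over [I-1,I-2,II-1,II-2,II-3,III-1]: 89 consistent

III-1 ∈ {Aa WW, Aa Ww, Aa ww}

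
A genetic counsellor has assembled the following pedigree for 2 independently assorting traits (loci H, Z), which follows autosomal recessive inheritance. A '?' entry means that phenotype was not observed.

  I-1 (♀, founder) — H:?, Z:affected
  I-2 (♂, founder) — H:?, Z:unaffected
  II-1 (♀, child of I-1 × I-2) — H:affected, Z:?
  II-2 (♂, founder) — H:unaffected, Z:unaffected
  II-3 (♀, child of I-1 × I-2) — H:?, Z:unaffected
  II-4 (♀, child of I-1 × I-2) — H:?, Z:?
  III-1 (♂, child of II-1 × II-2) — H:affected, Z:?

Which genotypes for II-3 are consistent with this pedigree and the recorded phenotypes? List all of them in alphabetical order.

II-3 ∈ {HH Zz, Hh Zz, hh Zz}

H/I-1 ? ·: Hh|hh
H/I-2 ? ·: Hh|hh
H/II-1 aff I-1×I-2: hh
H/II-2 un ·: Hh
H/II-3 ? I-1×I-2: HH|Hh|hh
H/II-4 ? I-1×I-2: HH|Hh|hh
H/III-1 aff II-1×II-2: hh
⇒ H over [I-1,I-2,II-1,II-2,II-3,II-4,III-1]: 18 consistent
Z/I-1 aff ·: zz
Z/I-2 un ·: ZZ|Zz
Z/II-1 ? I-1×I-2: Zz|zz
Z/II-2 un ·: ZZ|Zz
Z/II-3 un I-1×I-2: Zz
Z/II-4 ? I-1×I-2: Zz|zz
Z/III-1 ? II-1×II-2: ZZ|Zz|zz
⇒ Z over [I-1,I-2,II-1,II-2,II-3,II-4,III-1]: 21 consistent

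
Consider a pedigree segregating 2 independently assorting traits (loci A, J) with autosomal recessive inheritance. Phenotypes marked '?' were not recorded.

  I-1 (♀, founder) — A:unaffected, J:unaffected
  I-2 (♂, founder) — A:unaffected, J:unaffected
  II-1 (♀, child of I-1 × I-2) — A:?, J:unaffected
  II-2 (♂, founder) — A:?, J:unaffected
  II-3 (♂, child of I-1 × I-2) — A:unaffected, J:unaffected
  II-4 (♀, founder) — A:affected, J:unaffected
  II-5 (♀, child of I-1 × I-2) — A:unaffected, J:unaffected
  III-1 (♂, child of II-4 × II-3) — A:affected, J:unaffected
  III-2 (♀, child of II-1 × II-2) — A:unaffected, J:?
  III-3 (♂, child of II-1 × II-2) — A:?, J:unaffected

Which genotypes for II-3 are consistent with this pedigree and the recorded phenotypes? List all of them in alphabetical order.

A/I-1 un ·: AA|Aa
A/I-2 un ·: AA|Aa
A/II-1 ? I-1×I-2: AA|Aa|aa
A/II-2 ? ·: AA|Aa|aa
A/II-3 un I-1×I-2: Aa
A/II-4 aff ·: aa
A/II-5 un I-1×I-2: AA|Aa
A/III-1 aff II-4×II-3: aa
A/III-2 un II-1×II-2: AA|Aa
A/III-3 ? II-1×II-2: AA|Aa|aa
⇒ A over [I-1,I-2,II-1,II-2,II-3,II-4,II-5,III-1,III-2,III-3]: 114 consistent
J/I-1 un ·: JJ|Jj
J/I-2 un ·: JJ|Jj
J/II-1 un I-1×I-2: JJ|Jj
J/II-2 un ·: JJ|Jj
J/II-3 un I-1×I-2: JJ|Jj
J/II-4 un ·: JJ|Jj
J/II-5 un I-1×I-2: JJ|Jj
J/III-1 un II-4×II-3: JJ|Jj
J/III-2 ? II-1×II-2: JJ|Jj|jj
J/III-3 un II-1×II-2: JJ|Jj
⇒ J over [I-1,I-2,II-1,II-2,II-3,II-4,II-5,III-1,III-2,III-3]: 645 consistent

II-3 ∈ {Aa JJ, Aa Jj}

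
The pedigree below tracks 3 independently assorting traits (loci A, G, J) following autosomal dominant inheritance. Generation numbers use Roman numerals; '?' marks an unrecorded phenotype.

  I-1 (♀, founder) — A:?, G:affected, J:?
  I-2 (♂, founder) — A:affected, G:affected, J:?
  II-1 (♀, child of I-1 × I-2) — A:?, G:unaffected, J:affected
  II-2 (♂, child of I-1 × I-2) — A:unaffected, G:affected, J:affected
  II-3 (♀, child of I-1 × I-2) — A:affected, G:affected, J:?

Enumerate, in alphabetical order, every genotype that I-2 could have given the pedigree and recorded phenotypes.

A/I-1 ? ·: aa|Aa
A/I-2 aff ·: Aa
A/II-1 ? I-1×I-2: aa|Aa|AA
A/II-2 un I-1×I-2: aa
A/II-3 aff I-1×I-2: Aa|AA
⇒ A over [I-1,I-2,II-1,II-2,II-3]: 8 consistent
G/I-1 aff ·: Gg
G/I-2 aff ·: Gg
G/II-1 un I-1×I-2: gg
G/II-2 aff I-1×I-2: Gg|GG
G/II-3 aff I-1×I-2: Gg|GG
⇒ G over [I-1,I-2,II-1,II-2,II-3]: 4 consistent
J/I-1 ? ·: jj|Jj|JJ
J/I-2 ? ·: jj|Jj|JJ
J/II-1 aff I-1×I-2: Jj|JJ
J/II-2 aff I-1×I-2: Jj|JJ
J/II-3 ? I-1×I-2: jj|Jj|JJ
⇒ J over [I-1,I-2,II-1,II-2,II-3]: 35 consistent

I-2 ∈ {Aa Gg JJ, Aa Gg Jj, Aa Gg jj}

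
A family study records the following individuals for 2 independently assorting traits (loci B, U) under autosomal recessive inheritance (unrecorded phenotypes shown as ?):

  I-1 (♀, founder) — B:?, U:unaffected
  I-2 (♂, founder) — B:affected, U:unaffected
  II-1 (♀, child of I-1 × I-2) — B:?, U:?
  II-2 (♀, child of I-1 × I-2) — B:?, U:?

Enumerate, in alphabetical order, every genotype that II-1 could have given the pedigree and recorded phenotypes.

B/I-1 ? ·: BB|Bb|bb
B/I-2 aff ·: bb
B/II-1 ? I-1×I-2: Bb|bb
B/II-2 ? I-1×I-2: Bb|bb
⇒ B over [I-1,I-2,II-1,II-2]: 6 consistent
U/I-1 un ·: UU|Uu
U/I-2 un ·: UU|Uu
U/II-1 ? I-1×I-2: UU|Uu|uu
U/II-2 ? I-1×I-2: UU|Uu|uu
⇒ U over [I-1,I-2,II-1,II-2]: 18 consistent

II-1 ∈ {Bb UU, Bb Uu, Bb uu, bb UU, bb Uu, bb uu}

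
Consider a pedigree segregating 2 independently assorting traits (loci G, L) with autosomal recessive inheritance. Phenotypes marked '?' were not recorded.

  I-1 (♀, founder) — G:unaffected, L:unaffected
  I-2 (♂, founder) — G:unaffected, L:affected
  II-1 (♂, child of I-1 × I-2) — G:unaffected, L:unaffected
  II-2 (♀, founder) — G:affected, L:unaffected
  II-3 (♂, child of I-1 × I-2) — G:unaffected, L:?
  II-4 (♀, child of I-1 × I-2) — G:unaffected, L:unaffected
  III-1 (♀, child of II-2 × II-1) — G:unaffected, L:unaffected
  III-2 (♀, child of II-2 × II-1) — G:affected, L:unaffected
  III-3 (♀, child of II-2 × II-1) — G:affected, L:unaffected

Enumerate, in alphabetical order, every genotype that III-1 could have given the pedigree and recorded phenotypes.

III-1 ∈ {Gg LL, Gg Ll}

G/I-1 un ·: GG|Gg
G/I-2 un ·: GG|Gg
G/II-1 un I-1×I-2: Gg
G/II-2 aff ·: gg
G/II-3 un I-1×I-2: GG|Gg
G/II-4 un I-1×I-2: GG|Gg
G/III-1 un II-2×II-1: Gg
G/III-2 aff II-2×II-1: gg
G/III-3 aff II-2×II-1: gg
⇒ G over [I-1,I-2,II-1,II-2,II-3,II-4,III-1,III-2,III-3]: 12 consistent
L/I-1 un ·: LL|Ll
L/I-2 aff ·: ll
L/II-1 un I-1×I-2: Ll
L/II-2 un ·: LL|Ll
L/II-3 ? I-1×I-2: Ll|ll
L/II-4 un I-1×I-2: Ll
L/III-1 un II-2×II-1: LL|Ll
L/III-2 un II-2×II-1: LL|Ll
L/III-3 un II-2×II-1: LL|Ll
⇒ L over [I-1,I-2,II-1,II-2,II-3,II-4,III-1,III-2,III-3]: 48 consistent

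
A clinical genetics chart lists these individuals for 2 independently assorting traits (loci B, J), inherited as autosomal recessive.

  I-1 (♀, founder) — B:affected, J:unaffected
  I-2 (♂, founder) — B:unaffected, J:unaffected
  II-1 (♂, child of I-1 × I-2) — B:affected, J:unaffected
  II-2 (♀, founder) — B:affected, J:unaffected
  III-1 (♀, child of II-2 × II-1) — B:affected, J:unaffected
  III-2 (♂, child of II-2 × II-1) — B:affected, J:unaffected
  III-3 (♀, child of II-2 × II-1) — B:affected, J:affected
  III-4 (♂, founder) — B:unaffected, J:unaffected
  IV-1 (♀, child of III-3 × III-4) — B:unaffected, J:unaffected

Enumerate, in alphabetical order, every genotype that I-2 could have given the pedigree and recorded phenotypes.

I-2 ∈ {Bb JJ, Bb Jj}

B/I-1 aff ·: bb
B/I-2 un ·: Bb
B/II-1 aff I-1×I-2: bb
B/II-2 aff ·: bb
B/III-1 aff II-2×II-1: bb
B/III-2 aff II-2×II-1: bb
B/III-3 aff II-2×II-1: bb
B/III-4 un ·: BB|Bb
B/IV-1 un III-3×III-4: Bb
⇒ B over [I-1,I-2,II-1,II-2,III-1,III-2,III-3,III-4,IV-1]: 2 consistent
J/I-1 un ·: JJ|Jj
J/I-2 un ·: JJ|Jj
J/II-1 un I-1×I-2: Jj
J/II-2 un ·: Jj
J/III-1 un II-2×II-1: JJ|Jj
J/III-2 un II-2×II-1: JJ|Jj
J/III-3 aff II-2×II-1: jj
J/III-4 un ·: JJ|Jj
J/IV-1 un III-3×III-4: Jj
⇒ J over [I-1,I-2,II-1,II-2,III-1,III-2,III-3,III-4,IV-1]: 24 consistent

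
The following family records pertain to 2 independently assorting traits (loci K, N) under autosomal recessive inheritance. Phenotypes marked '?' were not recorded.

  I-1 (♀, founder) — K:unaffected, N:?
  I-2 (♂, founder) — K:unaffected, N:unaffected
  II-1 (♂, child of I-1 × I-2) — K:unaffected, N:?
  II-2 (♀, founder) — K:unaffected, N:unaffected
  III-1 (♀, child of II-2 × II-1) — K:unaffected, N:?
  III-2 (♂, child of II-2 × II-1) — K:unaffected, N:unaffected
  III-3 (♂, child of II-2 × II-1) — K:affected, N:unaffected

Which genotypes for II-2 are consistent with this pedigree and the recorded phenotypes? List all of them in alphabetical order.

K/I-1 un ·: KK|Kk
K/I-2 un ·: KK|Kk
K/II-1 un I-1×I-2: Kk
K/II-2 un ·: Kk
K/III-1 un II-2×II-1: KK|Kk
K/III-2 un II-2×II-1: KK|Kk
K/III-3 aff II-2×II-1: kk
⇒ K over [I-1,I-2,II-1,II-2,III-1,III-2,III-3]: 12 consistent
N/I-1 ? ·: NN|Nn|nn
N/I-2 un ·: NN|Nn
N/II-1 ? I-1×I-2: NN|Nn|nn
N/II-2 un ·: NN|Nn
N/III-1 ? II-2×II-1: NN|Nn|nn
N/III-2 un II-2×II-1: NN|Nn
N/III-3 un II-2×II-1: NN|Nn
⇒ N over [I-1,I-2,II-1,II-2,III-1,III-2,III-3]: 142 consistent

II-2 ∈ {Kk NN, Kk Nn}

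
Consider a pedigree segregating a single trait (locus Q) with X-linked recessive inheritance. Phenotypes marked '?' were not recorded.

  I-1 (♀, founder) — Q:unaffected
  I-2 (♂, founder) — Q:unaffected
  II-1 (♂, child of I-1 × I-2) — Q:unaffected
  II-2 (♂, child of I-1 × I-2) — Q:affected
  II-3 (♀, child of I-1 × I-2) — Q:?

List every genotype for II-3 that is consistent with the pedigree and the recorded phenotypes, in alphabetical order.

Q/I-1 un ·: X^QX^q
Q/I-2 un ·: X^QY
Q/II-1 un I-1×I-2: X^QY
Q/II-2 aff I-1×I-2: X^qY
Q/II-3 ? I-1×I-2: X^QX^Q|X^QX^q
⇒ Q over [I-1,I-2,II-1,II-2,II-3]: 2 consistent

II-3 ∈ {X^QX^Q, X^QX^q}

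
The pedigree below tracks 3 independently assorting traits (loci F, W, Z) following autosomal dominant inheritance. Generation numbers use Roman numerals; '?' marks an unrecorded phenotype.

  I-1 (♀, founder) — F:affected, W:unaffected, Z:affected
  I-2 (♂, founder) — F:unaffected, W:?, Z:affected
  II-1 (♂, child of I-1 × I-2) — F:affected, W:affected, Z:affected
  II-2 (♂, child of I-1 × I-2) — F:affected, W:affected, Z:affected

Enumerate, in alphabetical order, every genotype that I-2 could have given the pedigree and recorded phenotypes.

I-2 ∈ {ff WW ZZ, ff WW Zz, ff Ww ZZ, ff Ww Zz}

F/I-1 aff ·: Ff|FF
F/I-2 un ·: ff
F/II-1 aff I-1×I-2: Ff
F/II-2 aff I-1×I-2: Ff
⇒ F over [I-1,I-2,II-1,II-2]: 2 consistent
W/I-1 un ·: ww
W/I-2 ? ·: Ww|WW
W/II-1 aff I-1×I-2: Ww
W/II-2 aff I-1×I-2: Ww
⇒ W over [I-1,I-2,II-1,II-2]: 2 consistent
Z/I-1 aff ·: Zz|ZZ
Z/I-2 aff ·: Zz|ZZ
Z/II-1 aff I-1×I-2: Zz|ZZ
Z/II-2 aff I-1×I-2: Zz|ZZ
⇒ Z over [I-1,I-2,II-1,II-2]: 13 consistent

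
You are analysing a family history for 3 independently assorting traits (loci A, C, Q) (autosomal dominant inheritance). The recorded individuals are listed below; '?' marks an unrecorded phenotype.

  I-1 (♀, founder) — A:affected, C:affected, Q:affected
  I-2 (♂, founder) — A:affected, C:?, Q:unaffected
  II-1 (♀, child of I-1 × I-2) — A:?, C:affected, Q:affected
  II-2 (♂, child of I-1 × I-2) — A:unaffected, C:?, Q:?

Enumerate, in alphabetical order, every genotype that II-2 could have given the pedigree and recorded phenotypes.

II-2 ∈ {aa CC Qq, aa CC qq, aa Cc Qq, aa Cc qq, aa cc Qq, aa cc qq}

A/I-1 aff ·: Aa
A/I-2 aff ·: Aa
A/II-1 ? I-1×I-2: aa|Aa|AA
A/II-2 un I-1×I-2: aa
⇒ A over [I-1,I-2,II-1,II-2]: 3 consistent
C/I-1 aff ·: Cc|CC
C/I-2 ? ·: cc|Cc|CC
C/II-1 aff I-1×I-2: Cc|CC
C/II-2 ? I-1×I-2: cc|Cc|CC
⇒ C over [I-1,I-2,II-1,II-2]: 18 consistent
Q/I-1 aff ·: Qq|QQ
Q/I-2 un ·: qq
Q/II-1 aff I-1×I-2: Qq
Q/II-2 ? I-1×I-2: qq|Qq
⇒ Q over [I-1,I-2,II-1,II-2]: 3 consistent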